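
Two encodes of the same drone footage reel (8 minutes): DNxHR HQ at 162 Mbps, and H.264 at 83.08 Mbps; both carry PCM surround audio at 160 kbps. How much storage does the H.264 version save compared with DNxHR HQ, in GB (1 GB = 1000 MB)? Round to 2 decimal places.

8 min = 480 s
Audio: 160 kbps = 0.160 Mbps.
DNxHR HQ: 162.160 Mbps × 480 s = 77836.8 Mb = 9.730 GB.
H.264: 83.240 Mbps × 480 s = 39955.2 Mb = 4.994 GB.
Saving: 9.730 − 4.994 = 4.735 GB.

4.74 GB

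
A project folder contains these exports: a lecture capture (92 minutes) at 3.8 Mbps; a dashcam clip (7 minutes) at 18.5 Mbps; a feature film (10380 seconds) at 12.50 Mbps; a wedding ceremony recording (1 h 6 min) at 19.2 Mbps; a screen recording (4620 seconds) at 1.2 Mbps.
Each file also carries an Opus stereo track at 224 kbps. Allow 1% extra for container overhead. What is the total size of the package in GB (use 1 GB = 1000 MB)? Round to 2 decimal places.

31.01 GB

Audio: 224 kbps = 0.224 Mbps.
lecture capture: 4.024 Mbps × 5520 s × 1.01 = 22434.6 Mb
dashcam clip: 18.724 Mbps × 420 s × 1.01 = 7942.7 Mb
feature film: 12.724 Mbps × 10380 s × 1.01 = 133395.9 Mb
wedding ceremony recording: 19.424 Mbps × 3960 s × 1.01 = 77688.2 Mb
screen recording: 1.424 Mbps × 4620 s × 1.01 = 6644.7 Mb
Total: 248106.1 Mb = 31013.3 MB.
= 31.01 GB.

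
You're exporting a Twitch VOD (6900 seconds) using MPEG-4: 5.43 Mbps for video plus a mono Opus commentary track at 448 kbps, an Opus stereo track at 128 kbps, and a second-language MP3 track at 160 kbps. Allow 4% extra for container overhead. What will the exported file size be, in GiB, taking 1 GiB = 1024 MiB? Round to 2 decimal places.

Audio total: 448 + 128 + 160 = 736 kbps = 0.736 Mbps.
Total bitrate: 5.43 + 0.736 = 6.166 Mbps.
Stream data: 6.166 Mbps × 6900 s = 42545.4 Mb.
With 4% container overhead: ×1.04.
44,247 Mb = 5,530,902,000 bytes ÷ 1,073,741,824 = 5.151 GiB.

5.15 GiB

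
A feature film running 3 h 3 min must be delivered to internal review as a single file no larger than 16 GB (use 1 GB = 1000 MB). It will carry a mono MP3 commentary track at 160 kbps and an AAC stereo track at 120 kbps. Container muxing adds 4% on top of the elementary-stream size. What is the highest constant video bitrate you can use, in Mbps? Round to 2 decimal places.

10.93 Mbps

Budget: 16 GB = 128000.0 Mb.
Stream payload after overhead: 128000.0 / 1.04 = 123076.9 Mb.
3 h 3 min = 183 min = 10980 s
Total bitrate budget: 123076.9 Mb / 10980 s = 11.209 Mbps.
Audio total: 160 + 120 = 280 kbps = 0.280 Mbps.
Video: 11.209 − 0.280 = 10.929 Mbps.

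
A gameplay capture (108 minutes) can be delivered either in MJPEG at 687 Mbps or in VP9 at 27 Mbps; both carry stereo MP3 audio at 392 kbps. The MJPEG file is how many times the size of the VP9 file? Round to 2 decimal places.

25.09

108 min = 6480 s
Audio: 392 kbps = 0.392 Mbps.
MJPEG: 687.392 Mbps × 6480 s = 4454300.2 Mb = 556.788 GB.
VP9: 27.392 Mbps × 6480 s = 177500.2 Mb = 22.188 GB.
Ratio: 556.788 / 22.188 = 25.095.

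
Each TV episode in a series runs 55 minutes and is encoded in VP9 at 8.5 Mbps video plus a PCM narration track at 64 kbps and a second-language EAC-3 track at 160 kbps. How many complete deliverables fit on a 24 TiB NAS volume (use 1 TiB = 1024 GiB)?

55 min = 3300 s
Audio total: 64 + 160 = 224 kbps = 0.224 Mbps.
Total bitrate: 8.724 Mbps.
Per item: 8.724 Mbps × 3300 s = 28,789 Mb = 3,599 MB.
Capacity: 24 TiB = 211,106,233 Mb; 7332.83 items → 7332 complete.

7332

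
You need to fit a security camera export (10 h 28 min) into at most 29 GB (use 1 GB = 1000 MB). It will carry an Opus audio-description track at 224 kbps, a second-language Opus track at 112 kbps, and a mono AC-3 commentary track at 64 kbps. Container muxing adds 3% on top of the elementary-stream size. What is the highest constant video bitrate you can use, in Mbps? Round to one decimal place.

5.6 Mbps

Budget: 29 GB = 232000.0 Mb.
Stream payload after overhead: 232000.0 / 1.03 = 225242.7 Mb.
10 h 28 min = 628 min = 37680 s
Total bitrate budget: 225242.7 Mb / 37680 s = 5.978 Mbps.
Audio total: 224 + 112 + 64 = 400 kbps = 0.400 Mbps.
Video: 5.978 − 0.400 = 5.578 Mbps.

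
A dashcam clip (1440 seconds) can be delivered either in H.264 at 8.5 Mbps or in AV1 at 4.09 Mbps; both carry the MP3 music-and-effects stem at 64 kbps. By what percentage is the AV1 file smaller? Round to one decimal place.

51.5%

Audio: 64 kbps = 0.064 Mbps.
H.264: 8.564 Mbps × 1440 s = 12332.2 Mb = 1.542 GB.
AV1: 4.154 Mbps × 1440 s = 5981.8 Mb = 0.748 GB.
Reduction: (1 − 0.748/1.542) × 100 = 51.49%.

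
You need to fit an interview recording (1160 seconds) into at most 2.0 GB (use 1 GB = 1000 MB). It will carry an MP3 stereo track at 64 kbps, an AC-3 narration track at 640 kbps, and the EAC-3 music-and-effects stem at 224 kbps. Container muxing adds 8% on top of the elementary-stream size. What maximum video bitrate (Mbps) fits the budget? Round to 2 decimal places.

Budget: 2.0 GB = 16000.0 Mb.
Stream payload after overhead: 16000.0 / 1.08 = 14814.8 Mb.
Total bitrate budget: 14814.8 Mb / 1160 s = 12.771 Mbps.
Audio total: 64 + 640 + 224 = 928 kbps = 0.928 Mbps.
Video: 12.771 − 0.928 = 11.843 Mbps.

11.84 Mbps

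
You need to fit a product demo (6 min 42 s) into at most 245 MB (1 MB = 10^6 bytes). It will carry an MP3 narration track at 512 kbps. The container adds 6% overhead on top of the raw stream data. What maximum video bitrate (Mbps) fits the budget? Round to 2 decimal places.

4.09 Mbps

Budget: 245 MB = 1960.0 Mb.
Stream payload after overhead: 1960.0 / 1.06 = 1849.1 Mb.
6 min 42 s = 402 s
Total bitrate budget: 1849.1 Mb / 402 s = 4.600 Mbps.
Audio: 512 kbps = 0.512 Mbps.
Video: 4.600 − 0.512 = 4.088 Mbps.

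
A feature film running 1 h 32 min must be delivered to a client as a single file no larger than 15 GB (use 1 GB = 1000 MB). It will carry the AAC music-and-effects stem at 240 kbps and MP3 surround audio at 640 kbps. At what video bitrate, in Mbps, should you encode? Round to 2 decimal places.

20.86 Mbps

Budget: 15 GB = 120000.0 Mb.
1 h 32 min = 92 min = 5520 s
Total bitrate budget: 120000.0 Mb / 5520 s = 21.739 Mbps.
Audio total: 240 + 640 = 880 kbps = 0.880 Mbps.
Video: 21.739 − 0.880 = 20.859 Mbps.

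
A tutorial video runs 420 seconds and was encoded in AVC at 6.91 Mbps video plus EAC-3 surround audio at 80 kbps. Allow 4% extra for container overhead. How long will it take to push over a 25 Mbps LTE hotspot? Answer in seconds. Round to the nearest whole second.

Audio: 80 kbps = 0.080 Mbps.
Total bitrate: 6.990 Mbps.
File: 6.990 Mbps × 420 s = 2935.8 Mb.
With 4% container overhead: ×1.04. → 3053.2 Mb.
At 25 Mbps: 3053.2 / 25 = 122.1 s ≈ 122 seconds.

122 seconds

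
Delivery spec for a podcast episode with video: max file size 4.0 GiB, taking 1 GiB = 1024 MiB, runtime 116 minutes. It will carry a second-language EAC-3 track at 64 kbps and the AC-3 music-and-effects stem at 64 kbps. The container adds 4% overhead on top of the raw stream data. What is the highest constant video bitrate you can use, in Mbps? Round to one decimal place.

Budget: 4.0 GiB = 34359.7 Mb.
Stream payload after overhead: 34359.7 / 1.04 = 33038.2 Mb.
116 min = 6960 s
Total bitrate budget: 33038.2 Mb / 6960 s = 4.747 Mbps.
Audio total: 64 + 64 = 128 kbps = 0.128 Mbps.
Video: 4.747 − 0.128 = 4.619 Mbps.

4.6 Mbps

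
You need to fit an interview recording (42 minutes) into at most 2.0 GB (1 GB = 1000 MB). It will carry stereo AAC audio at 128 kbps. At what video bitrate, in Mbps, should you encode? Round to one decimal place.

Budget: 2.0 GB = 16000.0 Mb.
42 min = 2520 s
Total bitrate budget: 16000.0 Mb / 2520 s = 6.349 Mbps.
Audio: 128 kbps = 0.128 Mbps.
Video: 6.349 − 0.128 = 6.221 Mbps.

6.2 Mbps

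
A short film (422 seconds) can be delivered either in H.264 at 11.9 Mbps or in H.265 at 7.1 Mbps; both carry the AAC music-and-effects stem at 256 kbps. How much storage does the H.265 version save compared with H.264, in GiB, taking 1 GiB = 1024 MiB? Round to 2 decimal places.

Audio: 256 kbps = 0.256 Mbps.
H.264: 12.156 Mbps × 422 s = 5129.8 Mb = 0.597 GiB.
H.265: 7.356 Mbps × 422 s = 3104.2 Mb = 0.361 GiB.
Saving: 0.597 − 0.361 = 0.236 GiB.

0.24 GiB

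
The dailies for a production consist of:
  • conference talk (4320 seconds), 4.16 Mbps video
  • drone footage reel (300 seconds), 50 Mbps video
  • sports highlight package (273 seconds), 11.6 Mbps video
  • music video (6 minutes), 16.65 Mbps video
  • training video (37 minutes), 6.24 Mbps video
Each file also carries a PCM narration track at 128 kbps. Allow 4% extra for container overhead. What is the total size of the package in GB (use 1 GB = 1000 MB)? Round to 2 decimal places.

Audio: 128 kbps = 0.128 Mbps.
conference talk: 4.288 Mbps × 4320 s × 1.04 = 19265.1 Mb
drone footage reel: 50.128 Mbps × 300 s × 1.04 = 15639.9 Mb
sports highlight package: 11.728 Mbps × 273 s × 1.04 = 3329.8 Mb
music video: 16.778 Mbps × 360 s × 1.04 = 6281.7 Mb
training video: 6.368 Mbps × 2220 s × 1.04 = 14702.4 Mb
Total: 59219.0 Mb = 7402.4 MB.
= 7.402 GB.

7.40 GB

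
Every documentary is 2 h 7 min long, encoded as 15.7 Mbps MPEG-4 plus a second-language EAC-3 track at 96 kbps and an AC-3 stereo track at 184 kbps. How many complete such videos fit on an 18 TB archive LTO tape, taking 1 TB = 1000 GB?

2 h 7 min = 127 min = 7620 s
Audio total: 96 + 184 = 280 kbps = 0.280 Mbps.
Total bitrate: 15.980 Mbps.
Per item: 15.980 Mbps × 7620 s = 121,768 Mb = 15,221 MB.
Capacity: 18 TB = 144,000,000 Mb; 1182.58 items → 1182 complete.

1182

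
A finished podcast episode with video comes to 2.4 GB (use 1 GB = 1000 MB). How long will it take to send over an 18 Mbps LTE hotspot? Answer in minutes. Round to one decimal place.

File: 2.4 GB = 19200.0 Mb.
At 18 Mbps: 19200.0 / 18 = 1066.7 s ≈ 17.8 minutes.

17.8 minutes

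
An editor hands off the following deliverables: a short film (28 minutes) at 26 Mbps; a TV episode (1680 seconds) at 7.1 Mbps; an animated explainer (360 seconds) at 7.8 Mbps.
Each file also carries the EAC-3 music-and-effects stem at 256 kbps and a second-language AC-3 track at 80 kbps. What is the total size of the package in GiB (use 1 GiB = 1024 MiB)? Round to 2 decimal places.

6.95 GiB

Audio total: 256 + 80 = 336 kbps = 0.336 Mbps.
short film: 26.336 Mbps × 1680 s = 44244.5 Mb
TV episode: 7.436 Mbps × 1680 s = 12492.5 Mb
animated explainer: 8.136 Mbps × 360 s = 2929.0 Mb
Total: 59665.9 Mb = 7458.2 MB.
= 6.946 GiB.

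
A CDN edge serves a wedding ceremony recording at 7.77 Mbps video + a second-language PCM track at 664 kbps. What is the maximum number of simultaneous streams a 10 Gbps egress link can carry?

1185

Audio: 664 kbps = 0.664 Mbps.
Per-viewer media rate: 8.434 Mbps.
10 Gbps = 10,000 Mbps; 10,000 / 8.434 = 1185.68 → 1185 viewers.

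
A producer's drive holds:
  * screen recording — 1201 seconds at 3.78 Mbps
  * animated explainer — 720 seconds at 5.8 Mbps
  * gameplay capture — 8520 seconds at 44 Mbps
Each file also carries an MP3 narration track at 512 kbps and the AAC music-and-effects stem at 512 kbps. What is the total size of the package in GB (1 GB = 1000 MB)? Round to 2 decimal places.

49.29 GB

Audio total: 512 + 512 = 1024 kbps = 1.024 Mbps.
screen recording: 4.804 Mbps × 1201 s = 5769.6 Mb
animated explainer: 6.824 Mbps × 720 s = 4913.3 Mb
gameplay capture: 45.024 Mbps × 8520 s = 383604.5 Mb
Total: 394287.4 Mb = 49285.9 MB.
= 49.29 GB.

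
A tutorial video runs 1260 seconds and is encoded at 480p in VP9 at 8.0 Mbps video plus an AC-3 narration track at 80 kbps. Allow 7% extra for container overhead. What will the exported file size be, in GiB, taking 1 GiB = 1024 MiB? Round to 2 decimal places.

Audio: 80 kbps = 0.080 Mbps.
Total bitrate: 8.0 + 0.080 = 8.080 Mbps.
Stream data: 8.080 Mbps × 1260 s = 10180.8 Mb.
With 7% container overhead: ×1.07.
10,893 Mb = 1,361,682,000 bytes ÷ 1,073,741,824 = 1.268 GiB.

1.27 GiB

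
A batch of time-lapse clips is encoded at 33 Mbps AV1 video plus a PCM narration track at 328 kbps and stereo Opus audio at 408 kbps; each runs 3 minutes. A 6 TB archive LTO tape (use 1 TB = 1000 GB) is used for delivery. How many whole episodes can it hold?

3 min = 180 s
Audio total: 328 + 408 = 736 kbps = 0.736 Mbps.
Total bitrate: 33.736 Mbps.
Per item: 33.736 Mbps × 180 s = 6,072 Mb = 759.1 MB.
Capacity: 6 TB = 48,000,000 Mb; 7904.51 items → 7904 complete.

7904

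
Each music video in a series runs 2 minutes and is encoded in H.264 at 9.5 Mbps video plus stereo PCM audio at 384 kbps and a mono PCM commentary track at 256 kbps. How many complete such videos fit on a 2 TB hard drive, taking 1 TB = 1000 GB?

13149

2 min = 120 s
Audio total: 384 + 256 = 640 kbps = 0.640 Mbps.
Total bitrate: 10.140 Mbps.
Per item: 10.140 Mbps × 120 s = 1,217 Mb = 152.1 MB.
Capacity: 2 TB = 16,000,000 Mb; 13149.24 items → 13149 complete.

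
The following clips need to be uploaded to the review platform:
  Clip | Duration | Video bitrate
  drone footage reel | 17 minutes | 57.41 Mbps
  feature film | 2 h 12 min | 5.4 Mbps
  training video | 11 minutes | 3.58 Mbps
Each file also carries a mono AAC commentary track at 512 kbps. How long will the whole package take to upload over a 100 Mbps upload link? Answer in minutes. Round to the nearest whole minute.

Audio: 512 kbps = 0.512 Mbps.
drone footage reel: 57.922 Mbps × 1020 s = 59080.4 Mb
feature film: 5.912 Mbps × 7920 s = 46823.0 Mb
training video: 4.092 Mbps × 660 s = 2700.7 Mb
Total: 108604.2 Mb = 13575.5 MB.
At 100 Mbps: 108604.2 / 100 = 1086 s ≈ 18.1 minutes.

18 minutes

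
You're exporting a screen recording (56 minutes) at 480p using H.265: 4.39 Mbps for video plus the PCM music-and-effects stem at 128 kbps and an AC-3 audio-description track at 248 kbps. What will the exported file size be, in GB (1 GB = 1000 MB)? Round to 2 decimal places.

56 min = 3360 s
Audio total: 128 + 248 = 376 kbps = 0.376 Mbps.
Total bitrate: 4.39 + 0.376 = 4.766 Mbps.
Stream data: 4.766 Mbps × 3360 s = 16013.8 Mb.
16,014 Mb ÷ 8 = 2,002 MB → 2.002 GB.

2.00 GB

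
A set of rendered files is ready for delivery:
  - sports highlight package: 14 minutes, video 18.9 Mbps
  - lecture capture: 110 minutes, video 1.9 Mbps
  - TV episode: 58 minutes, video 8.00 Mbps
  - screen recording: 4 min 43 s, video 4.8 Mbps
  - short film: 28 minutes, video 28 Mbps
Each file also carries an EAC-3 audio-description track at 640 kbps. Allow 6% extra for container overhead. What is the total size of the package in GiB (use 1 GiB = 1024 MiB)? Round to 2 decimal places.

13.93 GiB

Audio: 640 kbps = 0.640 Mbps.
sports highlight package: 19.540 Mbps × 840 s × 1.06 = 17398.4 Mb
lecture capture: 2.540 Mbps × 6600 s × 1.06 = 17769.8 Mb
TV episode: 8.640 Mbps × 3480 s × 1.06 = 31871.2 Mb
screen recording: 5.440 Mbps × 283 s × 1.06 = 1631.9 Mb
short film: 28.640 Mbps × 1680 s × 1.06 = 51002.1 Mb
Total: 119673.5 Mb = 14959.2 MB.
= 13.93 GiB.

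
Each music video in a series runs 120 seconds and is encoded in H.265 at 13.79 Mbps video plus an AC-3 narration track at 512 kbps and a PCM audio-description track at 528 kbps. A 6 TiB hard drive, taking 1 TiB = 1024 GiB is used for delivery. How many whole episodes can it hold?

Audio total: 512 + 528 = 1040 kbps = 1.040 Mbps.
Total bitrate: 14.830 Mbps.
Per item: 14.830 Mbps × 120 s = 1,780 Mb = 222.4 MB.
Capacity: 6 TiB = 52,776,558 Mb; 29656.42 items → 29656 complete.

29656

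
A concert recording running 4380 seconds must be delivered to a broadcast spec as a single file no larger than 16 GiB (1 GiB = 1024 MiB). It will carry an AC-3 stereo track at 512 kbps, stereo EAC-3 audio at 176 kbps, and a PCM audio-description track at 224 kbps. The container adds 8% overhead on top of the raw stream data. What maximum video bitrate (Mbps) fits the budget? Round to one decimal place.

28.1 Mbps

Budget: 16 GiB = 137439.0 Mb.
Stream payload after overhead: 137439.0 / 1.08 = 127258.3 Mb.
Total bitrate budget: 127258.3 Mb / 4380 s = 29.054 Mbps.
Audio total: 512 + 176 + 224 = 912 kbps = 0.912 Mbps.
Video: 29.054 − 0.912 = 28.142 Mbps.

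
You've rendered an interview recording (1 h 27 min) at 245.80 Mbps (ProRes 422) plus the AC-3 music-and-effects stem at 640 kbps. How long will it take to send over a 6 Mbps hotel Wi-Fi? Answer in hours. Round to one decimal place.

1 h 27 min = 87 min = 5220 s
Audio: 640 kbps = 0.640 Mbps.
Total bitrate: 246.440 Mbps.
File: 246.440 Mbps × 5220 s = 1286416.8 Mb.
At 6 Mbps: 1286416.8 / 6 = 214402.8 s ≈ 59.6 hours.

59.6 hours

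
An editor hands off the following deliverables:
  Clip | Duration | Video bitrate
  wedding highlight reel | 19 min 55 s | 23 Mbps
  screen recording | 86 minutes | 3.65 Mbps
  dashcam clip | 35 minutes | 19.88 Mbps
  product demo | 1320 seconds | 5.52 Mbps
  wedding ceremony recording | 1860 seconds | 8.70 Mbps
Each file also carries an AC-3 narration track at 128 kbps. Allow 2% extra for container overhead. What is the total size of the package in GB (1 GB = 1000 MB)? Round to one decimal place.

14.4 GB

Audio: 128 kbps = 0.128 Mbps.
wedding highlight reel: 23.128 Mbps × 1195 s × 1.02 = 28190.7 Mb
screen recording: 3.778 Mbps × 5160 s × 1.02 = 19884.4 Mb
dashcam clip: 20.008 Mbps × 2100 s × 1.02 = 42857.1 Mb
product demo: 5.648 Mbps × 1320 s × 1.02 = 7604.5 Mb
wedding ceremony recording: 8.828 Mbps × 1860 s × 1.02 = 16748.5 Mb
Total: 115285.2 Mb = 14410.6 MB.
= 14.41 GB.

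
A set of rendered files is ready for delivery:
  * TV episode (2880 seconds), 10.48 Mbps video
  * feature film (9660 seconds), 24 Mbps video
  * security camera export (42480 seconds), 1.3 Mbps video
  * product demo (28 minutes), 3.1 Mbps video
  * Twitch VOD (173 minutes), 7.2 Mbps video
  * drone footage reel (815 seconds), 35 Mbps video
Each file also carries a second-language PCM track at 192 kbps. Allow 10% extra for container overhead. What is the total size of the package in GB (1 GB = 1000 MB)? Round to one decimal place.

Audio: 192 kbps = 0.192 Mbps.
TV episode: 10.672 Mbps × 2880 s × 1.10 = 33808.9 Mb
feature film: 24.192 Mbps × 9660 s × 1.10 = 257064.2 Mb
security camera export: 1.492 Mbps × 42480 s × 1.10 = 69718.2 Mb
product demo: 3.292 Mbps × 1680 s × 1.10 = 6083.6 Mb
Twitch VOD: 7.392 Mbps × 10380 s × 1.10 = 84401.9 Mb
drone footage reel: 35.192 Mbps × 815 s × 1.10 = 31549.6 Mb
Total: 482626.4 Mb = 60328.3 MB.
= 60.33 GB.

60.3 GB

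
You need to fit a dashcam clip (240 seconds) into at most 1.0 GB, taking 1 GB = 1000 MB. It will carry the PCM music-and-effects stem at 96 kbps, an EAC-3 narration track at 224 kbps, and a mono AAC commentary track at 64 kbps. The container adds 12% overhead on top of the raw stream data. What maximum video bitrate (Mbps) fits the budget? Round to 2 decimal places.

29.38 Mbps

Budget: 1.0 GB = 8000.0 Mb.
Stream payload after overhead: 8000.0 / 1.12 = 7142.9 Mb.
Total bitrate budget: 7142.9 Mb / 240 s = 29.762 Mbps.
Audio total: 96 + 224 + 64 = 384 kbps = 0.384 Mbps.
Video: 29.762 − 0.384 = 29.378 Mbps.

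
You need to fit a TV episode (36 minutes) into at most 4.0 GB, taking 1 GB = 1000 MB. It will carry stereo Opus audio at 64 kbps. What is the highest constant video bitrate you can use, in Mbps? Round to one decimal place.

14.8 Mbps

Budget: 4.0 GB = 32000.0 Mb.
36 min = 2160 s
Total bitrate budget: 32000.0 Mb / 2160 s = 14.815 Mbps.
Audio: 64 kbps = 0.064 Mbps.
Video: 14.815 − 0.064 = 14.751 Mbps.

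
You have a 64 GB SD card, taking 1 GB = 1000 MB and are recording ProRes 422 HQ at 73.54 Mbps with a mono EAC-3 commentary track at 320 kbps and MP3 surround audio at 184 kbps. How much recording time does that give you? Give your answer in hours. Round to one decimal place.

Audio total: 320 + 184 = 504 kbps = 0.504 Mbps.
Total bitrate: 73.54 + 0.504 = 74.044 Mbps.
Capacity: 64 GB = 512,000 Mb.
Recording time: 512,000 / 74.044 = 6,915 s ≈ 1.92 hours.

1.9 hours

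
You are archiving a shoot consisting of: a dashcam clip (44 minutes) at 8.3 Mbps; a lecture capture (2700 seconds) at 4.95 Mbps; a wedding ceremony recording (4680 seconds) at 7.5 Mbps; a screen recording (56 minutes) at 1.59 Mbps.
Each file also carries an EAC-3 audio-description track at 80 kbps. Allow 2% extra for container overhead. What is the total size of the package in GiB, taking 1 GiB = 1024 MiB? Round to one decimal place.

Audio: 80 kbps = 0.080 Mbps.
dashcam clip: 8.380 Mbps × 2640 s × 1.02 = 22565.7 Mb
lecture capture: 5.030 Mbps × 2700 s × 1.02 = 13852.6 Mb
wedding ceremony recording: 7.580 Mbps × 4680 s × 1.02 = 36183.9 Mb
screen recording: 1.670 Mbps × 3360 s × 1.02 = 5723.4 Mb
Total: 78325.6 Mb = 9790.7 MB.
= 9.118 GiB.

9.1 GiB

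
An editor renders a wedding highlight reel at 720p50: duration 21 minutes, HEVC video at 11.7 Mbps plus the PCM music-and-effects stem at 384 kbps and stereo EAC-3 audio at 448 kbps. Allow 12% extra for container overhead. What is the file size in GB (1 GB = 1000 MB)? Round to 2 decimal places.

2.21 GB

21 min = 1260 s
Audio total: 384 + 448 = 832 kbps = 0.832 Mbps.
Total bitrate: 11.7 + 0.832 = 12.532 Mbps.
Stream data: 12.532 Mbps × 1260 s = 15790.3 Mb.
With 12% container overhead: ×1.12.
17,685 Mb ÷ 8 = 2,211 MB → 2.211 GB.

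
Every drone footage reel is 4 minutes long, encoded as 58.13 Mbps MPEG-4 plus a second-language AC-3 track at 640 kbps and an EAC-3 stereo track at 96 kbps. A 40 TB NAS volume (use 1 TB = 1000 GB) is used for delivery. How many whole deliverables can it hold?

4 min = 240 s
Audio total: 640 + 96 = 736 kbps = 0.736 Mbps.
Total bitrate: 58.866 Mbps.
Per item: 58.866 Mbps × 240 s = 14,128 Mb = 1,766 MB.
Capacity: 40 TB = 320,000,000 Mb; 22650.31 items → 22650 complete.

22650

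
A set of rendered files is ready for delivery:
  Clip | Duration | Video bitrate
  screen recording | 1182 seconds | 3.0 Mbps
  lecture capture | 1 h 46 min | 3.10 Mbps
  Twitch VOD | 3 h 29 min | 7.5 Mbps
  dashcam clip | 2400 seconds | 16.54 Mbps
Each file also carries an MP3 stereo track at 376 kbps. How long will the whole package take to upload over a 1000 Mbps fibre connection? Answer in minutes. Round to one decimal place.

Audio: 376 kbps = 0.376 Mbps.
screen recording: 3.376 Mbps × 1182 s = 3990.4 Mb
lecture capture: 3.476 Mbps × 6360 s = 22107.4 Mb
Twitch VOD: 7.876 Mbps × 12540 s = 98765.0 Mb
dashcam clip: 16.916 Mbps × 2400 s = 40598.4 Mb
Total: 165461.2 Mb = 20682.7 MB.
At 1000 Mbps: 165461.2 / 1000 = 165 s ≈ 2.76 minutes.

2.8 minutes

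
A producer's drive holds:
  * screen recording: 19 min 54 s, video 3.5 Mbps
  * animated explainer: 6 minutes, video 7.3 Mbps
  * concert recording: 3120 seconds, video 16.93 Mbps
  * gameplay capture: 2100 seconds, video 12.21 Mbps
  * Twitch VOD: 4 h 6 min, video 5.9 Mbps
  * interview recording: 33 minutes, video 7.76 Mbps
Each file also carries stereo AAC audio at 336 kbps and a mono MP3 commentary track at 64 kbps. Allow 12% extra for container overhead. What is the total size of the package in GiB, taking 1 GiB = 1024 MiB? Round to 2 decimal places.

25.70 GiB

Audio total: 336 + 64 = 400 kbps = 0.400 Mbps.
screen recording: 3.900 Mbps × 1194 s × 1.12 = 5215.4 Mb
animated explainer: 7.700 Mbps × 360 s × 1.12 = 3104.6 Mb
concert recording: 17.330 Mbps × 3120 s × 1.12 = 60558.0 Mb
gameplay capture: 12.610 Mbps × 2100 s × 1.12 = 29658.7 Mb
Twitch VOD: 6.300 Mbps × 14760 s × 1.12 = 104146.6 Mb
interview recording: 8.160 Mbps × 1980 s × 1.12 = 18095.6 Mb
Total: 220778.9 Mb = 27597.4 MB.
= 25.70 GiB.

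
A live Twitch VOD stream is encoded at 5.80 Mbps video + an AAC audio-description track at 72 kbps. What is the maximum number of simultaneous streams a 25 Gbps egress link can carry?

Audio: 72 kbps = 0.072 Mbps.
Per-viewer media rate: 5.872 Mbps.
25 Gbps = 25,000 Mbps; 25,000 / 5.872 = 4257.49 → 4257 viewers.

4257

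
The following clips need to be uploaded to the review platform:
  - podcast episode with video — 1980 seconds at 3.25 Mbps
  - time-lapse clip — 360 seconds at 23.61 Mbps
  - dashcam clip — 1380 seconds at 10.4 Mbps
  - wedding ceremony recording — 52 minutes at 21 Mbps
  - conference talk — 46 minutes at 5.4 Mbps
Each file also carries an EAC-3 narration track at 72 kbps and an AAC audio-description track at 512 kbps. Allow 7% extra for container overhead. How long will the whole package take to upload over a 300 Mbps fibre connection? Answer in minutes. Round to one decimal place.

Audio total: 72 + 512 = 584 kbps = 0.584 Mbps.
podcast episode with video: 3.834 Mbps × 1980 s × 1.07 = 8122.7 Mb
time-lapse clip: 24.194 Mbps × 360 s × 1.07 = 9319.5 Mb
dashcam clip: 10.984 Mbps × 1380 s × 1.07 = 16219.0 Mb
wedding ceremony recording: 21.584 Mbps × 3120 s × 1.07 = 72056.0 Mb
conference talk: 5.984 Mbps × 2760 s × 1.07 = 17671.9 Mb
Total: 123389.2 Mb = 15423.6 MB.
At 300 Mbps: 123389.2 / 300 = 411 s ≈ 6.85 minutes.

6.9 minutes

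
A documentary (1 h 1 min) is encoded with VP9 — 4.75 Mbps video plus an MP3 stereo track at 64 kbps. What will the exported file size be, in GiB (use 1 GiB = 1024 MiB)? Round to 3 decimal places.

2.051 GiB

1 h 1 min = 61 min = 3660 s
Audio: 64 kbps = 0.064 Mbps.
Total bitrate: 4.75 + 0.064 = 4.814 Mbps.
Stream data: 4.814 Mbps × 3660 s = 17619.2 Mb.
17,619 Mb = 2,202,405,000 bytes ÷ 1,073,741,824 = 2.051 GiB.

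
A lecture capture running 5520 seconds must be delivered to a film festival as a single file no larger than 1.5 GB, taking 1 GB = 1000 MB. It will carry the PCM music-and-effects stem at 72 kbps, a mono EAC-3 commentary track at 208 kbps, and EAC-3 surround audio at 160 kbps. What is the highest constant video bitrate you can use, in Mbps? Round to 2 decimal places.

Budget: 1.5 GB = 12000.0 Mb.
Total bitrate budget: 12000.0 Mb / 5520 s = 2.174 Mbps.
Audio total: 72 + 208 + 160 = 440 kbps = 0.440 Mbps.
Video: 2.174 − 0.440 = 1.734 Mbps.

1.73 Mbps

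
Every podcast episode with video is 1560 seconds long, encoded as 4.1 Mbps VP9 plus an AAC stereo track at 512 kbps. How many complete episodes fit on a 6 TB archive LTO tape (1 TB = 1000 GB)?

6671

Audio: 512 kbps = 0.512 Mbps.
Total bitrate: 4.612 Mbps.
Per item: 4.612 Mbps × 1560 s = 7,195 Mb = 899.3 MB.
Capacity: 6 TB = 48,000,000 Mb; 6671.56 items → 6671 complete.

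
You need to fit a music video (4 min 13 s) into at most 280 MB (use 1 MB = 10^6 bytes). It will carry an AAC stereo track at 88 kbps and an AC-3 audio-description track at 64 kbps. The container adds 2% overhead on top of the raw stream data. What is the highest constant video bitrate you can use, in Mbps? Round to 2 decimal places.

8.53 Mbps

Budget: 280 MB = 2240.0 Mb.
Stream payload after overhead: 2240.0 / 1.02 = 2196.1 Mb.
4 min 13 s = 253 s
Total bitrate budget: 2196.1 Mb / 253 s = 8.680 Mbps.
Audio total: 88 + 64 = 152 kbps = 0.152 Mbps.
Video: 8.680 − 0.152 = 8.528 Mbps.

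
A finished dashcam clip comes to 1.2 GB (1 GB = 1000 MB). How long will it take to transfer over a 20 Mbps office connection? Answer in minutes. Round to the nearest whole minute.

File: 1.2 GB = 9600.0 Mb.
At 20 Mbps: 9600.0 / 20 = 480.0 s ≈ 8 minutes.

8 minutes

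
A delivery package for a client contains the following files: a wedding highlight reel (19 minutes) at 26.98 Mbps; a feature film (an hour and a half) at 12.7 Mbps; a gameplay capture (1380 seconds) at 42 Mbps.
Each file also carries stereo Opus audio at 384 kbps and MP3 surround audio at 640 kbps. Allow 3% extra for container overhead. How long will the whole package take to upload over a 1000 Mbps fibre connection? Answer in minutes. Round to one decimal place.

2.8 minutes

Audio total: 384 + 640 = 1024 kbps = 1.024 Mbps.
wedding highlight reel: 28.004 Mbps × 1140 s × 1.03 = 32882.3 Mb
feature film: 13.724 Mbps × 5400 s × 1.03 = 76332.9 Mb
gameplay capture: 43.024 Mbps × 1380 s × 1.03 = 61154.3 Mb
Total: 170369.5 Mb = 21296.2 MB.
At 1000 Mbps: 170369.5 / 1000 = 170 s ≈ 2.84 minutes.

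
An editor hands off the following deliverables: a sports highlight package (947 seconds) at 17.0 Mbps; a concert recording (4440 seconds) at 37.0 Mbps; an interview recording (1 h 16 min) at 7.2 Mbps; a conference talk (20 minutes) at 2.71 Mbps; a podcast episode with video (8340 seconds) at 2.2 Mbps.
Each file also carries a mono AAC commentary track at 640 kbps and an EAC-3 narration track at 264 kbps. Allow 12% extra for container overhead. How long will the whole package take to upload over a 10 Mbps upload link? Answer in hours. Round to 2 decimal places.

7.85 hours

Audio total: 640 + 264 = 904 kbps = 0.904 Mbps.
sports highlight package: 17.904 Mbps × 947 s × 1.12 = 18989.7 Mb
concert recording: 37.904 Mbps × 4440 s × 1.12 = 188489.0 Mb
interview recording: 8.104 Mbps × 4560 s × 1.12 = 41388.7 Mb
conference talk: 3.614 Mbps × 1200 s × 1.12 = 4857.2 Mb
podcast episode with video: 3.104 Mbps × 8340 s × 1.12 = 28993.8 Mb
Total: 282718.5 Mb = 35339.8 MB.
At 10 Mbps: 282718.5 / 10 = 28272 s ≈ 7.85 hours.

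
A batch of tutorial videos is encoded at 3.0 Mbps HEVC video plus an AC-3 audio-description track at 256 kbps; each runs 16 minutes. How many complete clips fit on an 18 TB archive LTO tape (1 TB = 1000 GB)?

46068

16 min = 960 s
Audio: 256 kbps = 0.256 Mbps.
Total bitrate: 3.256 Mbps.
Per item: 3.256 Mbps × 960 s = 3,126 Mb = 390.7 MB.
Capacity: 18 TB = 144,000,000 Mb; 46068.80 items → 46068 complete.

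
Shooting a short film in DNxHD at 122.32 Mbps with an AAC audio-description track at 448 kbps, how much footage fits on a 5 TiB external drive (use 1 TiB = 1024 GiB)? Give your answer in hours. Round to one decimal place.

99.5 hours

Audio: 448 kbps = 0.448 Mbps.
Total bitrate: 122.32 + 0.448 = 122.768 Mbps.
Capacity: 5 TiB = 43,980,465 Mb.
Recording time: 43,980,465 / 122.768 = 358,240 s ≈ 99.5 hours.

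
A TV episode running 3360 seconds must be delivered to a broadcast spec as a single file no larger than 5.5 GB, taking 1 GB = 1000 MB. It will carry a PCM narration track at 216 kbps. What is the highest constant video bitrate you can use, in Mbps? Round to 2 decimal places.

Budget: 5.5 GB = 44000.0 Mb.
Total bitrate budget: 44000.0 Mb / 3360 s = 13.095 Mbps.
Audio: 216 kbps = 0.216 Mbps.
Video: 13.095 − 0.216 = 12.879 Mbps.

12.88 Mbps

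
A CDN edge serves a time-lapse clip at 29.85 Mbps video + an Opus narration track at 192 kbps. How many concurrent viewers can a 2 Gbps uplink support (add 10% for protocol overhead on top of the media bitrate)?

60

Audio: 192 kbps = 0.192 Mbps.
Per-viewer media rate: 30.042 Mbps.
On the wire with 10% overhead: 33.046 Mbps.
2 Gbps = 2,000 Mbps; 2,000 / 33.046 = 60.52 → 60 viewers.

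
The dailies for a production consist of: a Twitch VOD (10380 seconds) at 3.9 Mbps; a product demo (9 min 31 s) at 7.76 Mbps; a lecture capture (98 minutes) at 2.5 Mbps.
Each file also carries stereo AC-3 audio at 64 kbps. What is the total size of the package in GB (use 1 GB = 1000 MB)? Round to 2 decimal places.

7.59 GB

Audio: 64 kbps = 0.064 Mbps.
Twitch VOD: 3.964 Mbps × 10380 s = 41146.3 Mb
product demo: 7.824 Mbps × 571 s = 4467.5 Mb
lecture capture: 2.564 Mbps × 5880 s = 15076.3 Mb
Total: 60690.1 Mb = 7586.3 MB.
= 7.586 GB.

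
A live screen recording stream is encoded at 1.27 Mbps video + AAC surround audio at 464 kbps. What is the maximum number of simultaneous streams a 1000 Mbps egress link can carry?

576

Audio: 464 kbps = 0.464 Mbps.
Per-viewer media rate: 1.734 Mbps.
1000 Mbps = 1,000 Mbps; 1,000 / 1.734 = 576.70 → 576 viewers.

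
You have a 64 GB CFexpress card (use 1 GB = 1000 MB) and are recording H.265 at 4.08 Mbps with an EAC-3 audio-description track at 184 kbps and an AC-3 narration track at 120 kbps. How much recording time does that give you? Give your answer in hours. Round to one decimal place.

Audio total: 184 + 120 = 304 kbps = 0.304 Mbps.
Total bitrate: 4.08 + 0.304 = 4.384 Mbps.
Capacity: 64 GB = 512,000 Mb.
Recording time: 512,000 / 4.384 = 116,788 s ≈ 32.4 hours.

32.4 hours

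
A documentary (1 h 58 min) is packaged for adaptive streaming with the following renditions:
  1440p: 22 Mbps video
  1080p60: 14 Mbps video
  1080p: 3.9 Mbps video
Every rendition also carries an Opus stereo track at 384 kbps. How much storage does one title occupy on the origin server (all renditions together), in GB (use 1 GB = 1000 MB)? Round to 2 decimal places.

36.33 GB

1 h 58 min = 118 min = 7080 s
Audio: 384 kbps = 0.384 Mbps.
Sum of rendition bitrates: (22+0.384) + (14+0.384) + (3.9+0.384) = 41.052 Mbps.
× 7080 s = 290,648 Mb = 36,331 MB = 36.33 GB.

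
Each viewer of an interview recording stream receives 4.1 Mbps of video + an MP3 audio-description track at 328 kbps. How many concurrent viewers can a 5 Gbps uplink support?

Audio: 328 kbps = 0.328 Mbps.
Per-viewer media rate: 4.428 Mbps.
5 Gbps = 5,000 Mbps; 5,000 / 4.428 = 1129.18 → 1129 viewers.

1129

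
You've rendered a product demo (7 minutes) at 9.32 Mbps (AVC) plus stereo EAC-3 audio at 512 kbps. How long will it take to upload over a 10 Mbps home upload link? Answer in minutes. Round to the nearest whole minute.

7 min = 420 s
Audio: 512 kbps = 0.512 Mbps.
Total bitrate: 9.832 Mbps.
File: 9.832 Mbps × 420 s = 4129.4 Mb.
At 10 Mbps: 4129.4 / 10 = 412.9 s ≈ 6.88 minutes.

7 minutes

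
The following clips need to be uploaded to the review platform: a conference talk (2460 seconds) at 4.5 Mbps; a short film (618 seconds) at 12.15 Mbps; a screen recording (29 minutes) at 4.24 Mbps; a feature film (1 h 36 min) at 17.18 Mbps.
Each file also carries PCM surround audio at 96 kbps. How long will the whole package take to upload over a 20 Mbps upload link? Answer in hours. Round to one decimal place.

1.7 hours

Audio: 96 kbps = 0.096 Mbps.
conference talk: 4.596 Mbps × 2460 s = 11306.2 Mb
short film: 12.246 Mbps × 618 s = 7568.0 Mb
screen recording: 4.336 Mbps × 1740 s = 7544.6 Mb
feature film: 17.276 Mbps × 5760 s = 99509.8 Mb
Total: 125928.6 Mb = 15741.1 MB.
At 20 Mbps: 125928.6 / 20 = 6296 s ≈ 1.75 hours.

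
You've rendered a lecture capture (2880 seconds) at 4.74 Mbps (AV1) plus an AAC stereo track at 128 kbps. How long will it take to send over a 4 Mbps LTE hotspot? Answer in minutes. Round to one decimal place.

Audio: 128 kbps = 0.128 Mbps.
Total bitrate: 4.868 Mbps.
File: 4.868 Mbps × 2880 s = 14019.8 Mb.
At 4 Mbps: 14019.8 / 4 = 3505.0 s ≈ 58.4 minutes.

58.4 minutes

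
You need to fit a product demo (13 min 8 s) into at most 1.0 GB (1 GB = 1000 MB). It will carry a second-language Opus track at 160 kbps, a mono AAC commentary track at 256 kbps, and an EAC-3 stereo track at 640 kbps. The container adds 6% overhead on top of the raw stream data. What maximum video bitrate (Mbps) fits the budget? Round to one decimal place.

8.5 Mbps

Budget: 1.0 GB = 8000.0 Mb.
Stream payload after overhead: 8000.0 / 1.06 = 7547.2 Mb.
13 min 8 s = 788 s
Total bitrate budget: 7547.2 Mb / 788 s = 9.578 Mbps.
Audio total: 160 + 256 + 640 = 1056 kbps = 1.056 Mbps.
Video: 9.578 − 1.056 = 8.522 Mbps.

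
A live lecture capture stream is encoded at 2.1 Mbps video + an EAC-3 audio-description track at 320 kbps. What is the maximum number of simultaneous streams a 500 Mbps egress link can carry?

Audio: 320 kbps = 0.320 Mbps.
Per-viewer media rate: 2.420 Mbps.
500 Mbps = 500.0 Mbps; 500.0 / 2.420 = 206.61 → 206 viewers.

206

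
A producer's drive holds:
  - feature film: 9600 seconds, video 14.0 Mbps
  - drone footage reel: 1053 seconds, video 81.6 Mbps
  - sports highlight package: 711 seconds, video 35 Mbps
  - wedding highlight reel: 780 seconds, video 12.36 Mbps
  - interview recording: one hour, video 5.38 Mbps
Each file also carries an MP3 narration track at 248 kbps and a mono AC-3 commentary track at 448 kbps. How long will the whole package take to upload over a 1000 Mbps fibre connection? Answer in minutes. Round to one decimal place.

4.8 minutes

Audio total: 248 + 448 = 696 kbps = 0.696 Mbps.
feature film: 14.696 Mbps × 9600 s = 141081.6 Mb
drone footage reel: 82.296 Mbps × 1053 s = 86657.7 Mb
sports highlight package: 35.696 Mbps × 711 s = 25379.9 Mb
wedding highlight reel: 13.056 Mbps × 780 s = 10183.7 Mb
interview recording: 6.076 Mbps × 3600 s = 21873.6 Mb
Total: 285176.4 Mb = 35647.1 MB.
At 1000 Mbps: 285176.4 / 1000 = 285 s ≈ 4.75 minutes.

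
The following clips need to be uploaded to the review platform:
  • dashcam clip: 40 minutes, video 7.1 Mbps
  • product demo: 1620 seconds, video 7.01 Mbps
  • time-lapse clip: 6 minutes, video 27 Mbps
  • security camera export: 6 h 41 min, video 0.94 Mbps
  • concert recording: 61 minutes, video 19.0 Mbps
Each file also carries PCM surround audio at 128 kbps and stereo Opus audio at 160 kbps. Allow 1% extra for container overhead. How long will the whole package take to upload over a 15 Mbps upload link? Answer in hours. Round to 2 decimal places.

Audio total: 128 + 160 = 288 kbps = 0.288 Mbps.
dashcam clip: 7.388 Mbps × 2400 s × 1.01 = 17908.5 Mb
product demo: 7.298 Mbps × 1620 s × 1.01 = 11941.0 Mb
time-lapse clip: 27.288 Mbps × 360 s × 1.01 = 9921.9 Mb
security camera export: 1.228 Mbps × 24060 s × 1.01 = 29841.1 Mb
concert recording: 19.288 Mbps × 3660 s × 1.01 = 71300.0 Mb
Total: 140912.6 Mb = 17614.1 MB.
At 15 Mbps: 140912.6 / 15 = 9394 s ≈ 2.61 hours.

2.61 hours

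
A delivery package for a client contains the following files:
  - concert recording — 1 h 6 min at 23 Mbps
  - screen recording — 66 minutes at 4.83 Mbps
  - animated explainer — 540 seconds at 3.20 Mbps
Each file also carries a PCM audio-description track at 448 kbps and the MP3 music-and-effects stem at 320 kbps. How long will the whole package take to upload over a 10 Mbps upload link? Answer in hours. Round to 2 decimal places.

3.29 hours

Audio total: 448 + 320 = 768 kbps = 0.768 Mbps.
concert recording: 23.768 Mbps × 3960 s = 94121.3 Mb
screen recording: 5.598 Mbps × 3960 s = 22168.1 Mb
animated explainer: 3.968 Mbps × 540 s = 2142.7 Mb
Total: 118432.1 Mb = 14804.0 MB.
At 10 Mbps: 118432.1 / 10 = 11843 s ≈ 3.29 hours.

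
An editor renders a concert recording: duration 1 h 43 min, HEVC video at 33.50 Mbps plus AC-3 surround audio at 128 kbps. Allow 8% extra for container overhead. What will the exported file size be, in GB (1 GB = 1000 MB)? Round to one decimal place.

1 h 43 min = 103 min = 6180 s
Audio: 128 kbps = 0.128 Mbps.
Total bitrate: 33.50 + 0.128 = 33.628 Mbps.
Stream data: 33.628 Mbps × 6180 s = 207821.0 Mb.
With 8% container overhead: ×1.08.
224,447 Mb ÷ 8 = 28,056 MB → 28.06 GB.

28.1 GB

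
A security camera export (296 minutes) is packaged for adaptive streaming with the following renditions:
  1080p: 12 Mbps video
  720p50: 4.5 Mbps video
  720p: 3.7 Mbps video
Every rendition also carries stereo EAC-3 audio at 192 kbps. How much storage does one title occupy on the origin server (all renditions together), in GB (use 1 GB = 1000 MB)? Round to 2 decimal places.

296 min = 17760 s
Audio: 192 kbps = 0.192 Mbps.
Sum of rendition bitrates: (12+0.192) + (4.5+0.192) + (3.7+0.192) = 20.776 Mbps.
× 17760 s = 368,982 Mb = 46,123 MB = 46.12 GB.

46.12 GB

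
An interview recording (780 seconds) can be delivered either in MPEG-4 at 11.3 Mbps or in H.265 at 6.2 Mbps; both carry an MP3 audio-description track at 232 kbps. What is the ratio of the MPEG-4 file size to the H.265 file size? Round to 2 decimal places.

Audio: 232 kbps = 0.232 Mbps.
MPEG-4: 11.532 Mbps × 780 s = 8995.0 Mb = 1.124 GB.
H.265: 6.432 Mbps × 780 s = 5017.0 Mb = 0.627 GB.
Ratio: 1.124 / 0.627 = 1.793.

1.79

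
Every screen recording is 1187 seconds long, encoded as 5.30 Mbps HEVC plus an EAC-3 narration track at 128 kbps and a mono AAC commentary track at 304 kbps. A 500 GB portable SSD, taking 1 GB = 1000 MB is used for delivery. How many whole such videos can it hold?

Audio total: 128 + 304 = 432 kbps = 0.432 Mbps.
Total bitrate: 5.732 Mbps.
Per item: 5.732 Mbps × 1187 s = 6,804 Mb = 850.5 MB.
Capacity: 500 GB = 4,000,000 Mb; 587.90 items → 587 complete.

587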